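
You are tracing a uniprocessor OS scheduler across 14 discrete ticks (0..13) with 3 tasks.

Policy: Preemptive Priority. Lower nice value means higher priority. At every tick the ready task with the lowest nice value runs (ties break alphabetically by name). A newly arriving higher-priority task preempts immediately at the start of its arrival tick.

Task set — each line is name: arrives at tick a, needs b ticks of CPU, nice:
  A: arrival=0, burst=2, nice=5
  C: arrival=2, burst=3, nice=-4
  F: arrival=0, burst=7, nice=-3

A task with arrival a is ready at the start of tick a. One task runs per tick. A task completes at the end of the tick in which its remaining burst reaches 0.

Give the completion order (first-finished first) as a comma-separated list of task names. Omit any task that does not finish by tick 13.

completion order = C, F, A

t=0: ready={A,F} → run F
t=1: ready={A,F} → run F
t=2: ready={A,C,F} → run C
t=3: ready={A,C,F} → run C
t=4: ready={A,C,F} → run C
t=5: ready={A,F} → run F
t=6: ready={A,F} → run F
t=7: ready={A,F} → run F
t=8: ready={A,F} → run F
t=9: ready={A,F} → run F
t=10: ready={A} → run A
t=11: ready={A} → run A
t=12: (idle)
t=13: (idle)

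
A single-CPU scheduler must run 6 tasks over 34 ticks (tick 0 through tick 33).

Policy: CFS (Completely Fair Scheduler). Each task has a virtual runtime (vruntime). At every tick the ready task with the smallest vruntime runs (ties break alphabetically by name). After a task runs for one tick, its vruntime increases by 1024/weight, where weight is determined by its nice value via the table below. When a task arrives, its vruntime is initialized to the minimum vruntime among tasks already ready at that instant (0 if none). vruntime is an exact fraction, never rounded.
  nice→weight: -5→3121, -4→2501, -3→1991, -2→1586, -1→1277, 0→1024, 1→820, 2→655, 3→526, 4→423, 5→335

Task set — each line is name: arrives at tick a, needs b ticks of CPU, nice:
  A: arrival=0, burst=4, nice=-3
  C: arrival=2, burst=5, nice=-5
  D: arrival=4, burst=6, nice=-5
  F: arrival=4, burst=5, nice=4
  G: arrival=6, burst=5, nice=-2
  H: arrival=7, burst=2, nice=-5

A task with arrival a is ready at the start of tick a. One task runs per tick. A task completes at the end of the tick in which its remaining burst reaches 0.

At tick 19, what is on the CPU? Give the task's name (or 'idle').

t=0: vr[A=0] → run A
t=1: vr[A=1024/1991] → run A
t=2: vr[A=2048/1991 C=2048/1991] → run A
t=3: vr[A=3072/1991 C=2048/1991] → run C
t=4: vr[A=3072/1991 C=8430592/6213911 D=8430592/6213911 F=8430592/6213911] → run C
t=5: vr[A=3072/1991 C=10469376/6213911 D=8430592/6213911 F=8430592/6213911] → run D
t=6: vr[A=3072/1991 C=10469376/6213911 D=10469376/6213911 F=8430592/6213911 G=8430592/6213911] → run F
t=7: vr[A=3072/1991 C=10469376/6213911 D=10469376/6213911 F=9929185280/2628484353 G=8430592/6213911 H=8430592/6213911] → run G
t=8: vr[A=3072/1991 C=10469376/6213911 D=10469376/6213911 F=9929185280/2628484353 G=9866981888/4927631423 H=8430592/6213911] → run H
t=9: vr[A=3072/1991 C=10469376/6213911 D=10469376/6213911 F=9929185280/2628484353 G=9866981888/4927631423 H=10469376/6213911] → run A
t=10: vr[C=10469376/6213911 D=10469376/6213911 F=9929185280/2628484353 G=9866981888/4927631423 H=10469376/6213911] → run C
t=11: vr[C=12508160/6213911 D=10469376/6213911 F=9929185280/2628484353 G=9866981888/4927631423 H=10469376/6213911] → run D
t=12: vr[C=12508160/6213911 D=12508160/6213911 F=9929185280/2628484353 G=9866981888/4927631423 H=10469376/6213911] → run H
t=13: vr[C=12508160/6213911 D=12508160/6213911 F=9929185280/2628484353 G=9866981888/4927631423] → run G
t=14: vr[C=12508160/6213911 D=12508160/6213911 F=9929185280/2628484353 G=13048504320/4927631423] → run C
t=15: vr[C=14546944/6213911 D=12508160/6213911 F=9929185280/2628484353 G=13048504320/4927631423] → run D
t=16: vr[C=14546944/6213911 D=14546944/6213911 F=9929185280/2628484353 G=13048504320/4927631423] → run C
t=17: vr[D=14546944/6213911 F=9929185280/2628484353 G=13048504320/4927631423] → run D
t=18: vr[D=16585728/6213911 F=9929185280/2628484353 G=13048504320/4927631423] → run G
t=19: vr[D=16585728/6213911 F=9929185280/2628484353 G=16230026752/4927631423] → run D
t=20: vr[D=18624512/6213911 F=9929185280/2628484353 G=16230026752/4927631423] → run D
t=21: vr[F=9929185280/2628484353 G=16230026752/4927631423] → run G
t=22: vr[F=9929185280/2628484353 G=19411549184/4927631423] → run F
t=23: vr[F=16292230144/2628484353 G=19411549184/4927631423] → run G
t=24: vr[F=16292230144/2628484353] → run F
t=25: vr[F=7551758336/876161451] → run F
t=26: vr[F=29018319872/2628484353] → run F
t=27: (idle)
t=28: (idle)
t=29: (idle)
t=30: (idle)
t=31: (idle)
t=32: (idle)
t=33: (idle)

running at tick 19 = D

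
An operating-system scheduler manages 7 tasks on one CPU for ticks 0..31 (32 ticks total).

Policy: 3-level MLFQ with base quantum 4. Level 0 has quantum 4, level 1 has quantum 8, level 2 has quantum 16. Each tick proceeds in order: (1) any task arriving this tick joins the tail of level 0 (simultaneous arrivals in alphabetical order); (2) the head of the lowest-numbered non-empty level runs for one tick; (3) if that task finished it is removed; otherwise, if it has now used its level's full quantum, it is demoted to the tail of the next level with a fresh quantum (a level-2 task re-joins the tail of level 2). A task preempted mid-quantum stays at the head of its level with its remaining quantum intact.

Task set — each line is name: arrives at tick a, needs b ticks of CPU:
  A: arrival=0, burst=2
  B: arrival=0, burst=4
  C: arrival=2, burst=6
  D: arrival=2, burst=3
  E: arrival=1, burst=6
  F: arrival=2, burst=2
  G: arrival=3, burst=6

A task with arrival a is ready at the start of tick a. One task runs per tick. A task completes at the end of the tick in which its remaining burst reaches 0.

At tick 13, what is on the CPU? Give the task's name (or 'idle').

t=0: L0/L1/L2 = AB/-/- → run A
t=1: L0/L1/L2 = ABE/-/- → run A
t=2: L0/L1/L2 = BECDF/-/- → run B
t=3: L0/L1/L2 = BECDFG/-/- → run B
t=4: L0/L1/L2 = BECDFG/-/- → run B
t=5: L0/L1/L2 = BECDFG/-/- → run B
t=6: L0/L1/L2 = ECDFG/-/- → run E
t=7: L0/L1/L2 = ECDFG/-/- → run E
t=8: L0/L1/L2 = ECDFG/-/- → run E
t=9: L0/L1/L2 = ECDFG/-/- → run E
t=10: L0/L1/L2 = CDFG/E/- → run C
t=11: L0/L1/L2 = CDFG/E/- → run C
t=12: L0/L1/L2 = CDFG/E/- → run C
t=13: L0/L1/L2 = CDFG/E/- → run C
t=14: L0/L1/L2 = DFG/EC/- → run D
t=15: L0/L1/L2 = DFG/EC/- → run D
t=16: L0/L1/L2 = DFG/EC/- → run D
t=17: L0/L1/L2 = FG/EC/- → run F
t=18: L0/L1/L2 = FG/EC/- → run F
t=19: L0/L1/L2 = G/EC/- → run G
t=20: L0/L1/L2 = G/EC/- → run G
t=21: L0/L1/L2 = G/EC/- → run G
t=22: L0/L1/L2 = G/EC/- → run G
t=23: L0/L1/L2 = -/ECG/- → run E
t=24: L0/L1/L2 = -/ECG/- → run E
t=25: L0/L1/L2 = -/CG/- → run C
t=26: L0/L1/L2 = -/CG/- → run C
t=27: L0/L1/L2 = -/G/- → run G
t=28: L0/L1/L2 = -/G/- → run G
t=29: (idle)
t=30: (idle)
t=31: (idle)

running at tick 13 = C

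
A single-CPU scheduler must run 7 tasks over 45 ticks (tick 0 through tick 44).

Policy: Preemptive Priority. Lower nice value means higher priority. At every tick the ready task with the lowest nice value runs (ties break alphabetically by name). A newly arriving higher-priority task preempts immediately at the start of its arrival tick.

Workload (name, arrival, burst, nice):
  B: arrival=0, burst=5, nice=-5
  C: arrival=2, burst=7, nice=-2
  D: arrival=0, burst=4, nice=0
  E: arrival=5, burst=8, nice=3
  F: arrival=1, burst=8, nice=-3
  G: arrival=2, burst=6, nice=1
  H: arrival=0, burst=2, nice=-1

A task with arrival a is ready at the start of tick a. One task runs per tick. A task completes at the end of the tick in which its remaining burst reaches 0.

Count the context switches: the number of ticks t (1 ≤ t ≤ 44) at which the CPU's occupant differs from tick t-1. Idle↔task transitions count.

t=0: ready={B,D,H} → run B
t=1: ready={B,D,F,H} → run B
t=2: ready={B,C,D,F,G,H} → run B
t=3: ready={B,C,D,F,G,H} → run B
t=4: ready={B,C,D,F,G,H} → run B
t=5: ready={C,D,E,F,G,H} → run F
t=6: ready={C,D,E,F,G,H} → run F
t=7: ready={C,D,E,F,G,H} → run F
t=8: ready={C,D,E,F,G,H} → run F
t=9: ready={C,D,E,F,G,H} → run F
t=10: ready={C,D,E,F,G,H} → run F
t=11: ready={C,D,E,F,G,H} → run F
t=12: ready={C,D,E,F,G,H} → run F
t=13: ready={C,D,E,G,H} → run C
t=14: ready={C,D,E,G,H} → run C
t=15: ready={C,D,E,G,H} → run C
t=16: ready={C,D,E,G,H} → run C
t=17: ready={C,D,E,G,H} → run C
t=18: ready={C,D,E,G,H} → run C
t=19: ready={C,D,E,G,H} → run C
t=20: ready={D,E,G,H} → run H
t=21: ready={D,E,G,H} → run H
t=22: ready={D,E,G} → run D
t=23: ready={D,E,G} → run D
t=24: ready={D,E,G} → run D
t=25: ready={D,E,G} → run D
t=26: ready={E,G} → run G
t=27: ready={E,G} → run G
t=28: ready={E,G} → run G
t=29: ready={E,G} → run G
t=30: ready={E,G} → run G
t=31: ready={E,G} → run G
t=32: ready={E} → run E
t=33: ready={E} → run E
t=34: ready={E} → run E
t=35: ready={E} → run E
t=36: ready={E} → run E
t=37: ready={E} → run E
t=38: ready={E} → run E
t=39: ready={E} → run E
t=40: (idle)
t=41: (idle)
t=42: (idle)
t=43: (idle)
t=44: (idle)

context switches = 7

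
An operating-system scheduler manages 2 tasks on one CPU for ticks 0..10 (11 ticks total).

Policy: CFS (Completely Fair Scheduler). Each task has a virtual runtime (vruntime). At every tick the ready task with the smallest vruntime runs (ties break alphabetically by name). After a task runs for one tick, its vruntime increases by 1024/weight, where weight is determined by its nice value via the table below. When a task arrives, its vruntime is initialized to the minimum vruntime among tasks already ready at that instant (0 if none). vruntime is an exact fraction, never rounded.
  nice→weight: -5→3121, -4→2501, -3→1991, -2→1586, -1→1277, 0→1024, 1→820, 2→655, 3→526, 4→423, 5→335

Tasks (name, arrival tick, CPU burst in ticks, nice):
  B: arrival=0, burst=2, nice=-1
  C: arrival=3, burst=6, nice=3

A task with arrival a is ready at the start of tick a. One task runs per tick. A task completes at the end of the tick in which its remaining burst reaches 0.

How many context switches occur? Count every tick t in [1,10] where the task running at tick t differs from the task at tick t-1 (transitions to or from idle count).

t=0: vr[B=0] → run B
t=1: vr[B=1024/1277] → run B
t=2: (idle)
t=3: vr[C=0] → run C
t=4: vr[C=512/263] → run C
t=5: vr[C=1024/263] → run C
t=6: vr[C=1536/263] → run C
t=7: vr[C=2048/263] → run C
t=8: vr[C=2560/263] → run C
t=9: (idle)
t=10: (idle)

context switches = 3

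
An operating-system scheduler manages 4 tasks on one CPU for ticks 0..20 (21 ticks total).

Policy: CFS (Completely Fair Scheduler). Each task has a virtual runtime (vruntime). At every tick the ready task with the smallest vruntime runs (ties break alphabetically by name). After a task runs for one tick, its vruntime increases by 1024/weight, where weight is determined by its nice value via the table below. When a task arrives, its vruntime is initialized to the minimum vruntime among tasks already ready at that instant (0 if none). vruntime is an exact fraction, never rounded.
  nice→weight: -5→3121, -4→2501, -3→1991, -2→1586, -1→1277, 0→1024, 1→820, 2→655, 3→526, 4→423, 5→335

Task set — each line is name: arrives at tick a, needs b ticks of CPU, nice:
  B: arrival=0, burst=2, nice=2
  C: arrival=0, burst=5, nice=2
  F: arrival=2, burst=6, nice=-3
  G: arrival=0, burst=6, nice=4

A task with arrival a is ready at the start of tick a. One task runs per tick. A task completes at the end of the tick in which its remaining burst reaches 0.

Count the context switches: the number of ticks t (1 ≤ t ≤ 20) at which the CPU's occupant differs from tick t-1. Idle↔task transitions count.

context switches = 14

t=0: vr[B=0 C=0 G=0] → run B
t=1: vr[B=1024/655 C=0 G=0] → run C
t=2: vr[B=1024/655 C=1024/655 F=0 G=0] → run F
t=3: vr[B=1024/655 C=1024/655 F=1024/1991 G=0] → run G
t=4: vr[B=1024/655 C=1024/655 F=1024/1991 G=1024/423] → run F
t=5: vr[B=1024/655 C=1024/655 F=2048/1991 G=1024/423] → run F
t=6: vr[B=1024/655 C=1024/655 F=3072/1991 G=1024/423] → run F
t=7: vr[B=1024/655 C=1024/655 F=4096/1991 G=1024/423] → run B
t=8: vr[C=1024/655 F=4096/1991 G=1024/423] → run C
t=9: vr[C=2048/655 F=4096/1991 G=1024/423] → run F
t=10: vr[C=2048/655 F=5120/1991 G=1024/423] → run G
t=11: vr[C=2048/655 F=5120/1991 G=2048/423] → run F
t=12: vr[C=2048/655 G=2048/423] → run C
t=13: vr[C=3072/655 G=2048/423] → run C
t=14: vr[C=4096/655 G=2048/423] → run G
t=15: vr[C=4096/655 G=1024/141] → run C
t=16: vr[G=1024/141] → run G
t=17: vr[G=4096/423] → run G
t=18: vr[G=5120/423] → run G
t=19: (idle)
t=20: (idle)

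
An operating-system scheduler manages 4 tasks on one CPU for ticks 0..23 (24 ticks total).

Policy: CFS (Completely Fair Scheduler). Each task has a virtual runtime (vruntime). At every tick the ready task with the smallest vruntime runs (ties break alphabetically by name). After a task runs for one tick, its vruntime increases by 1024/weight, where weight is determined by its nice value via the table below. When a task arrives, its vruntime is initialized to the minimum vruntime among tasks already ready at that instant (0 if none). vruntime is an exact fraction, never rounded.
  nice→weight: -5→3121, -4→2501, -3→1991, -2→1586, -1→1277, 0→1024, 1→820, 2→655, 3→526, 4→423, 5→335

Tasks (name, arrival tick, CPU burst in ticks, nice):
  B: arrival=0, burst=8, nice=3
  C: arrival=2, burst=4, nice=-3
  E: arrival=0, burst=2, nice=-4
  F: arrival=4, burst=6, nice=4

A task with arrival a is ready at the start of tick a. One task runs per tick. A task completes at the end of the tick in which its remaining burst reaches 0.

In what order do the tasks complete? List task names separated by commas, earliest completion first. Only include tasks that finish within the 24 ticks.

completion order = E, C, F, B

t=0: vr[B=0 E=0] → run B
t=1: vr[B=512/263 E=0] → run E
t=2: vr[B=512/263 C=1024/2501 E=1024/2501] → run C
t=3: vr[B=512/263 C=4599808/4979491 E=1024/2501] → run E
t=4: vr[B=512/263 C=4599808/4979491 F=4599808/4979491] → run C
t=5: vr[B=512/263 C=7160832/4979491 F=4599808/4979491] → run F
t=6: vr[B=512/263 C=7160832/4979491 F=7044717568/2106324693] → run C
t=7: vr[B=512/263 C=9721856/4979491 F=7044717568/2106324693] → run B
t=8: vr[B=1024/263 C=9721856/4979491 F=7044717568/2106324693] → run C
t=9: vr[B=1024/263 F=7044717568/2106324693] → run F
t=10: vr[B=1024/263 F=12143716352/2106324693] → run B
t=11: vr[B=1536/263 F=12143716352/2106324693] → run F
t=12: vr[B=1536/263 F=5747571712/702108231] → run B
t=13: vr[B=2048/263 F=5747571712/702108231] → run B
t=14: vr[B=2560/263 F=5747571712/702108231] → run F
t=15: vr[B=2560/263 F=22341713920/2106324693] → run B
t=16: vr[B=3072/263 F=22341713920/2106324693] → run F
t=17: vr[B=3072/263 F=27440712704/2106324693] → run B
t=18: vr[B=3584/263 F=27440712704/2106324693] → run F
t=19: vr[B=3584/263] → run B
t=20: (idle)
t=21: (idle)
t=22: (idle)
t=23: (idle)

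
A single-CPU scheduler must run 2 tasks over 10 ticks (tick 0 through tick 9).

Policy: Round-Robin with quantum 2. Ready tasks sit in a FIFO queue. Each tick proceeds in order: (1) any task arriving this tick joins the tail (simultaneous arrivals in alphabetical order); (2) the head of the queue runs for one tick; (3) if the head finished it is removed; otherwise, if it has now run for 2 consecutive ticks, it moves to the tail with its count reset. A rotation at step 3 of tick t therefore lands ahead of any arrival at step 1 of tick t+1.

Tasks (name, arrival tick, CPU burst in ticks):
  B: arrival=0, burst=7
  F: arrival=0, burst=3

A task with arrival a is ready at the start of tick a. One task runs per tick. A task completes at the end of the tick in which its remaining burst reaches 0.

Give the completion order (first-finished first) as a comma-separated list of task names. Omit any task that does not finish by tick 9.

completion order = F, B

t=0: queue=[B,F] q_used=0 → run B
t=1: queue=[B,F] q_used=1 → run B
t=2: queue=[F,B] q_used=0 → run F
t=3: queue=[F,B] q_used=1 → run F
t=4: queue=[B,F] q_used=0 → run B
t=5: queue=[B,F] q_used=1 → run B
t=6: queue=[F,B] q_used=0 → run F
t=7: queue=[B] q_used=0 → run B
t=8: queue=[B] q_used=1 → run B
t=9: queue=[B] q_used=0 → run B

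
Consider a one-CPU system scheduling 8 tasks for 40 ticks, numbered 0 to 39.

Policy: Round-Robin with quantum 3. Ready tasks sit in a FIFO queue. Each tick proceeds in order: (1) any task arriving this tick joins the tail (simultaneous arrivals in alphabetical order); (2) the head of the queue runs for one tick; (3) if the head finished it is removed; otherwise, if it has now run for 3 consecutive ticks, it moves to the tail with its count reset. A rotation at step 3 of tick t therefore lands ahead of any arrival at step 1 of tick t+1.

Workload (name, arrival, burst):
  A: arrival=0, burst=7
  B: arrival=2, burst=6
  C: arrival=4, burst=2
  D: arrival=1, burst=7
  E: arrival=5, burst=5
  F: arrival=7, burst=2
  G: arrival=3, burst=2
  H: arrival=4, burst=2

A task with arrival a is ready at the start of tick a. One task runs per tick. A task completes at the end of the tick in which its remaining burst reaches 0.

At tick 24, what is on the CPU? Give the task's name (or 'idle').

t=0: queue=[A] q_used=0 → run A
t=1: queue=[A,D] q_used=1 → run A
t=2: queue=[A,D,B] q_used=2 → run A
t=3: queue=[D,B,A,G] q_used=0 → run D
t=4: queue=[D,B,A,G,C,H] q_used=1 → run D
t=5: queue=[D,B,A,G,C,H,E] q_used=2 → run D
t=6: queue=[B,A,G,C,H,E,D] q_used=0 → run B
t=7: queue=[B,A,G,C,H,E,D,F] q_used=1 → run B
t=8: queue=[B,A,G,C,H,E,D,F] q_used=2 → run B
t=9: queue=[A,G,C,H,E,D,F,B] q_used=0 → run A
t=10: queue=[A,G,C,H,E,D,F,B] q_used=1 → run A
t=11: queue=[A,G,C,H,E,D,F,B] q_used=2 → run A
t=12: queue=[G,C,H,E,D,F,B,A] q_used=0 → run G
t=13: queue=[G,C,H,E,D,F,B,A] q_used=1 → run G
t=14: queue=[C,H,E,D,F,B,A] q_used=0 → run C
t=15: queue=[C,H,E,D,F,B,A] q_used=1 → run C
t=16: queue=[H,E,D,F,B,A] q_used=0 → run H
t=17: queue=[H,E,D,F,B,A] q_used=1 → run H
t=18: queue=[E,D,F,B,A] q_used=0 → run E
t=19: queue=[E,D,F,B,A] q_used=1 → run E
t=20: queue=[E,D,F,B,A] q_used=2 → run E
t=21: queue=[D,F,B,A,E] q_used=0 → run D
t=22: queue=[D,F,B,A,E] q_used=1 → run D
t=23: queue=[D,F,B,A,E] q_used=2 → run D
t=24: queue=[F,B,A,E,D] q_used=0 → run F
t=25: queue=[F,B,A,E,D] q_used=1 → run F
t=26: queue=[B,A,E,D] q_used=0 → run B
t=27: queue=[B,A,E,D] q_used=1 → run B
t=28: queue=[B,A,E,D] q_used=2 → run B
t=29: queue=[A,E,D] q_used=0 → run A
t=30: queue=[E,D] q_used=0 → run E
t=31: queue=[E,D] q_used=1 → run E
t=32: queue=[D] q_used=0 → run D
t=33: (idle)
t=34: (idle)
t=35: (idle)
t=36: (idle)
t=37: (idle)
t=38: (idle)
t=39: (idle)

running at tick 24 = F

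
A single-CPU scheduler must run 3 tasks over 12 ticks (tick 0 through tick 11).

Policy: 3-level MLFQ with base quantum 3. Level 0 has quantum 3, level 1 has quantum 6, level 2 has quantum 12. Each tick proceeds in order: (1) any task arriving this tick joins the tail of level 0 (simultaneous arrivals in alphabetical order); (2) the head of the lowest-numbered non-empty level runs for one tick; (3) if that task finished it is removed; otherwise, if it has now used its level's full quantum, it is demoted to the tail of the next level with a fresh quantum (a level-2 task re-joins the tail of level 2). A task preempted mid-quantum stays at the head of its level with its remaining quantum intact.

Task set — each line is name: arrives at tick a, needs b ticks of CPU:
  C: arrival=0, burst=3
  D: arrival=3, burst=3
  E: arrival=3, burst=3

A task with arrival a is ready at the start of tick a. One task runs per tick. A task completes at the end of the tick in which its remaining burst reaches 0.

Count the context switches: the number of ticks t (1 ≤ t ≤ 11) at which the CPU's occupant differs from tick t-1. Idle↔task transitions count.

t=0: L0/L1/L2 = C/-/- → run C
t=1: L0/L1/L2 = C/-/- → run C
t=2: L0/L1/L2 = C/-/- → run C
t=3: L0/L1/L2 = DE/-/- → run D
t=4: L0/L1/L2 = DE/-/- → run D
t=5: L0/L1/L2 = DE/-/- → run D
t=6: L0/L1/L2 = E/-/- → run E
t=7: L0/L1/L2 = E/-/- → run E
t=8: L0/L1/L2 = E/-/- → run E
t=9: (idle)
t=10: (idle)
t=11: (idle)

context switches = 3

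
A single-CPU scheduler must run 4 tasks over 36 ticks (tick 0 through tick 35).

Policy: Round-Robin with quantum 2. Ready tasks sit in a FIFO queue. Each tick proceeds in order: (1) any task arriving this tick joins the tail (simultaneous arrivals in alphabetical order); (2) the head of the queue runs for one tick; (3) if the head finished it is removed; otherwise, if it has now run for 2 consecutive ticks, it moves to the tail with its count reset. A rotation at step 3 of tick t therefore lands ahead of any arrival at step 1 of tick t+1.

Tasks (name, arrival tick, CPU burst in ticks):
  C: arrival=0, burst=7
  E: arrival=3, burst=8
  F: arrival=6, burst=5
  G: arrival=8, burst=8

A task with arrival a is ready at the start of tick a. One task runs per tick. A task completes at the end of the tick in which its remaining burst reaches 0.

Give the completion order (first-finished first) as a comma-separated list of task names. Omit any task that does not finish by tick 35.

completion order = C, E, F, G

t=0: queue=[C] q_used=0 → run C
t=1: queue=[C] q_used=1 → run C
t=2: queue=[C] q_used=0 → run C
t=3: queue=[C,E] q_used=1 → run C
t=4: queue=[E,C] q_used=0 → run E
t=5: queue=[E,C] q_used=1 → run E
t=6: queue=[C,E,F] q_used=0 → run C
t=7: queue=[C,E,F] q_used=1 → run C
t=8: queue=[E,F,C,G] q_used=0 → run E
t=9: queue=[E,F,C,G] q_used=1 → run E
t=10: queue=[F,C,G,E] q_used=0 → run F
t=11: queue=[F,C,G,E] q_used=1 → run F
t=12: queue=[C,G,E,F] q_used=0 → run C
t=13: queue=[G,E,F] q_used=0 → run G
t=14: queue=[G,E,F] q_used=1 → run G
t=15: queue=[E,F,G] q_used=0 → run E
t=16: queue=[E,F,G] q_used=1 → run E
t=17: queue=[F,G,E] q_used=0 → run F
t=18: queue=[F,G,E] q_used=1 → run F
t=19: queue=[G,E,F] q_used=0 → run G
t=20: queue=[G,E,F] q_used=1 → run G
t=21: queue=[E,F,G] q_used=0 → run E
t=22: queue=[E,F,G] q_used=1 → run E
t=23: queue=[F,G] q_used=0 → run F
t=24: queue=[G] q_used=0 → run G
t=25: queue=[G] q_used=1 → run G
t=26: queue=[G] q_used=0 → run G
t=27: queue=[G] q_used=1 → run G
t=28: (idle)
t=29: (idle)
t=30: (idle)
t=31: (idle)
t=32: (idle)
t=33: (idle)
t=34: (idle)
t=35: (idle)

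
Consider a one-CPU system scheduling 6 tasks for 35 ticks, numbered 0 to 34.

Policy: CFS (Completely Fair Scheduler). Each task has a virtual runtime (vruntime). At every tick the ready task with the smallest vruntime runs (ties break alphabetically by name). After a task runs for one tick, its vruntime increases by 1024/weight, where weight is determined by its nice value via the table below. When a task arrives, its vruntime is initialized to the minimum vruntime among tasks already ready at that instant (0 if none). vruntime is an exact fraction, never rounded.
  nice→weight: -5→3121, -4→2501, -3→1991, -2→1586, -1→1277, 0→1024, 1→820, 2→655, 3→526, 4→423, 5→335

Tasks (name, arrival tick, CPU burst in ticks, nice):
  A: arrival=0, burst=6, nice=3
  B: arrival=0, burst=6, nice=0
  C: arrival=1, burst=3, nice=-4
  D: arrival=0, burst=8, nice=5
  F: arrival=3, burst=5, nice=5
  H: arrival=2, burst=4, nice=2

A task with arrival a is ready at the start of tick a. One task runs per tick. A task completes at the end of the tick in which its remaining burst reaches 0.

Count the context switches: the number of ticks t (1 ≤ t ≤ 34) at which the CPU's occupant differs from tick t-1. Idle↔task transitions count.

context switches = 28

t=0: vr[A=0 B=0 D=0] → run A
t=1: vr[A=512/263 B=0 C=0 D=0] → run B
t=2: vr[A=512/263 B=1 C=0 D=0 H=0] → run C
t=3: vr[A=512/263 B=1 C=1024/2501 D=0 F=0 H=0] → run D
t=4: vr[A=512/263 B=1 C=1024/2501 D=1024/335 F=0 H=0] → run F
t=5: vr[A=512/263 B=1 C=1024/2501 D=1024/335 F=1024/335 H=0] → run H
t=6: vr[A=512/263 B=1 C=1024/2501 D=1024/335 F=1024/335 H=1024/655] → run C
t=7: vr[A=512/263 B=1 C=2048/2501 D=1024/335 F=1024/335 H=1024/655] → run C
t=8: vr[A=512/263 B=1 D=1024/335 F=1024/335 H=1024/655] → run B
t=9: vr[A=512/263 B=2 D=1024/335 F=1024/335 H=1024/655] → run H
t=10: vr[A=512/263 B=2 D=1024/335 F=1024/335 H=2048/655] → run A
t=11: vr[A=1024/263 B=2 D=1024/335 F=1024/335 H=2048/655] → run B
t=12: vr[A=1024/263 B=3 D=1024/335 F=1024/335 H=2048/655] → run B
t=13: vr[A=1024/263 B=4 D=1024/335 F=1024/335 H=2048/655] → run D
t=14: vr[A=1024/263 B=4 D=2048/335 F=1024/335 H=2048/655] → run F
t=15: vr[A=1024/263 B=4 D=2048/335 F=2048/335 H=2048/655] → run H
t=16: vr[A=1024/263 B=4 D=2048/335 F=2048/335 H=3072/655] → run A
t=17: vr[A=1536/263 B=4 D=2048/335 F=2048/335 H=3072/655] → run B
t=18: vr[A=1536/263 B=5 D=2048/335 F=2048/335 H=3072/655] → run H
t=19: vr[A=1536/263 B=5 D=2048/335 F=2048/335] → run B
t=20: vr[A=1536/263 D=2048/335 F=2048/335] → run A
t=21: vr[A=2048/263 D=2048/335 F=2048/335] → run D
t=22: vr[A=2048/263 D=3072/335 F=2048/335] → run F
t=23: vr[A=2048/263 D=3072/335 F=3072/335] → run A
t=24: vr[A=2560/263 D=3072/335 F=3072/335] → run D
t=25: vr[A=2560/263 D=4096/335 F=3072/335] → run F
t=26: vr[A=2560/263 D=4096/335 F=4096/335] → run A
t=27: vr[D=4096/335 F=4096/335] → run D
t=28: vr[D=1024/67 F=4096/335] → run F
t=29: vr[D=1024/67] → run D
t=30: vr[D=6144/335] → run D
t=31: vr[D=7168/335] → run D
t=32: (idle)
t=33: (idle)
t=34: (idle)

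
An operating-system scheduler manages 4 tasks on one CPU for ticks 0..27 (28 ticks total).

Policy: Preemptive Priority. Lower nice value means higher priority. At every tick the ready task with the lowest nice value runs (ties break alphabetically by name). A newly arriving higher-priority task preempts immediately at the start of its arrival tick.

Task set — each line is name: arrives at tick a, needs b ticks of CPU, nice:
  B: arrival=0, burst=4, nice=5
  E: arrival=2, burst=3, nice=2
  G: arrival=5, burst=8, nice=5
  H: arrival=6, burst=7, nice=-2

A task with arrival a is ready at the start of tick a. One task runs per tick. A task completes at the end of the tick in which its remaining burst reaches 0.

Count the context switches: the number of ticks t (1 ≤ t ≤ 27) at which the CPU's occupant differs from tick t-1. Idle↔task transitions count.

t=0: ready={B} → run B
t=1: ready={B} → run B
t=2: ready={B,E} → run E
t=3: ready={B,E} → run E
t=4: ready={B,E} → run E
t=5: ready={B,G} → run B
t=6: ready={B,G,H} → run H
t=7: ready={B,G,H} → run H
t=8: ready={B,G,H} → run H
t=9: ready={B,G,H} → run H
t=10: ready={B,G,H} → run H
t=11: ready={B,G,H} → run H
t=12: ready={B,G,H} → run H
t=13: ready={B,G} → run B
t=14: ready={G} → run G
t=15: ready={G} → run G
t=16: ready={G} → run G
t=17: ready={G} → run G
t=18: ready={G} → run G
t=19: ready={G} → run G
t=20: ready={G} → run G
t=21: ready={G} → run G
t=22: (idle)
t=23: (idle)
t=24: (idle)
t=25: (idle)
t=26: (idle)
t=27: (idle)

context switches = 6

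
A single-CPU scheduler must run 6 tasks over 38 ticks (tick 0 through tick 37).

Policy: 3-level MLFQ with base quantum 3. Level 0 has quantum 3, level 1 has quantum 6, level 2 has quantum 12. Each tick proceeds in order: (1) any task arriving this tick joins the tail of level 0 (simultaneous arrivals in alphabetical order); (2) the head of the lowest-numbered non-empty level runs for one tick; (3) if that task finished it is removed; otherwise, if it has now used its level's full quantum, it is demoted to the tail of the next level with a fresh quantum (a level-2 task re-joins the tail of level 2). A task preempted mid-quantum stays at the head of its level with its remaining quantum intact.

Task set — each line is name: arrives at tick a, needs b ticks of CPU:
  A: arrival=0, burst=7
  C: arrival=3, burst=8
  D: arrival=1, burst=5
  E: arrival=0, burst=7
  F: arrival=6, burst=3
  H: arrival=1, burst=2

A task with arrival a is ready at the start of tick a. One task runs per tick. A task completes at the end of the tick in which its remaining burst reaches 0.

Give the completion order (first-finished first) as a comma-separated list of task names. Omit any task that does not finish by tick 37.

completion order = H, F, A, E, D, C

t=0: L0/L1/L2 = AE/-/- → run A
t=1: L0/L1/L2 = AEDH/-/- → run A
t=2: L0/L1/L2 = AEDH/-/- → run A
t=3: L0/L1/L2 = EDHC/A/- → run E
t=4: L0/L1/L2 = EDHC/A/- → run E
t=5: L0/L1/L2 = EDHC/A/- → run E
t=6: L0/L1/L2 = DHCF/AE/- → run D
t=7: L0/L1/L2 = DHCF/AE/- → run D
t=8: L0/L1/L2 = DHCF/AE/- → run D
t=9: L0/L1/L2 = HCF/AED/- → run H
t=10: L0/L1/L2 = HCF/AED/- → run H
t=11: L0/L1/L2 = CF/AED/- → run C
t=12: L0/L1/L2 = CF/AED/- → run C
t=13: L0/L1/L2 = CF/AED/- → run C
t=14: L0/L1/L2 = F/AEDC/- → run F
t=15: L0/L1/L2 = F/AEDC/- → run F
t=16: L0/L1/L2 = F/AEDC/- → run F
t=17: L0/L1/L2 = -/AEDC/- → run A
t=18: L0/L1/L2 = -/AEDC/- → run A
t=19: L0/L1/L2 = -/AEDC/- → run A
t=20: L0/L1/L2 = -/AEDC/- → run A
t=21: L0/L1/L2 = -/EDC/- → run E
t=22: L0/L1/L2 = -/EDC/- → run E
t=23: L0/L1/L2 = -/EDC/- → run E
t=24: L0/L1/L2 = -/EDC/- → run E
t=25: L0/L1/L2 = -/DC/- → run D
t=26: L0/L1/L2 = -/DC/- → run D
t=27: L0/L1/L2 = -/C/- → run C
t=28: L0/L1/L2 = -/C/- → run C
t=29: L0/L1/L2 = -/C/- → run C
t=30: L0/L1/L2 = -/C/- → run C
t=31: L0/L1/L2 = -/C/- → run C
t=32: (idle)
t=33: (idle)
t=34: (idle)
t=35: (idle)
t=36: (idle)
t=37: (idle)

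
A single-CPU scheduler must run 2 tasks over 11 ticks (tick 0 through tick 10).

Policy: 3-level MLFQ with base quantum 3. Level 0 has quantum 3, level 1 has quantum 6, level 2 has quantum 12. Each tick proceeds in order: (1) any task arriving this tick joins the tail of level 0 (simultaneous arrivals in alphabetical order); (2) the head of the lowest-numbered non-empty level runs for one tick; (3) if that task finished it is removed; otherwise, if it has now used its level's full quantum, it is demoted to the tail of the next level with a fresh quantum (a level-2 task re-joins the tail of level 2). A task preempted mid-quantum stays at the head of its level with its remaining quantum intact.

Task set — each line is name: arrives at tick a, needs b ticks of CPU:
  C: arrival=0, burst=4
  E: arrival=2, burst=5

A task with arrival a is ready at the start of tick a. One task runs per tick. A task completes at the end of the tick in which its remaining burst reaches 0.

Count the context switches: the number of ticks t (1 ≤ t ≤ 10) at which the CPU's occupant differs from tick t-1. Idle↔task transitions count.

context switches = 4

t=0: L0/L1/L2 = C/-/- → run C
t=1: L0/L1/L2 = C/-/- → run C
t=2: L0/L1/L2 = CE/-/- → run C
t=3: L0/L1/L2 = E/C/- → run E
t=4: L0/L1/L2 = E/C/- → run E
t=5: L0/L1/L2 = E/C/- → run E
t=6: L0/L1/L2 = -/CE/- → run C
t=7: L0/L1/L2 = -/E/- → run E
t=8: L0/L1/L2 = -/E/- → run E
t=9: (idle)
t=10: (idle)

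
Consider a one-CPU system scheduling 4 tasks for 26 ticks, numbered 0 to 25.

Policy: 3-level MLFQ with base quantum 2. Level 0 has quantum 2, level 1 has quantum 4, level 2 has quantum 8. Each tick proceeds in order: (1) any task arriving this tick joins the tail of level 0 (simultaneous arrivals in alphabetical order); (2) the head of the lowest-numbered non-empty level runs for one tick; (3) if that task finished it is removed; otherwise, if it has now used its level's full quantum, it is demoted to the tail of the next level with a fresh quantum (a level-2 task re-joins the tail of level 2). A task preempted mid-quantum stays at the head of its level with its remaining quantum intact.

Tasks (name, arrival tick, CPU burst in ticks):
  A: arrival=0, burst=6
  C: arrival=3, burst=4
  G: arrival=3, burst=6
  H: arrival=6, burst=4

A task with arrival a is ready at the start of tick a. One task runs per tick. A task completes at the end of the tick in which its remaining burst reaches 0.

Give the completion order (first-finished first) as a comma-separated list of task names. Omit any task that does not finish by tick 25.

completion order = A, C, G, H

t=0: L0/L1/L2 = A/-/- → run A
t=1: L0/L1/L2 = A/-/- → run A
t=2: L0/L1/L2 = -/A/- → run A
t=3: L0/L1/L2 = CG/A/- → run C
t=4: L0/L1/L2 = CG/A/- → run C
t=5: L0/L1/L2 = G/AC/- → run G
t=6: L0/L1/L2 = GH/AC/- → run G
t=7: L0/L1/L2 = H/ACG/- → run H
t=8: L0/L1/L2 = H/ACG/- → run H
t=9: L0/L1/L2 = -/ACGH/- → run A
t=10: L0/L1/L2 = -/ACGH/- → run A
t=11: L0/L1/L2 = -/ACGH/- → run A
t=12: L0/L1/L2 = -/CGH/- → run C
t=13: L0/L1/L2 = -/CGH/- → run C
t=14: L0/L1/L2 = -/GH/- → run G
t=15: L0/L1/L2 = -/GH/- → run G
t=16: L0/L1/L2 = -/GH/- → run G
t=17: L0/L1/L2 = -/GH/- → run G
t=18: L0/L1/L2 = -/H/- → run H
t=19: L0/L1/L2 = -/H/- → run H
t=20: (idle)
t=21: (idle)
t=22: (idle)
t=23: (idle)
t=24: (idle)
t=25: (idle)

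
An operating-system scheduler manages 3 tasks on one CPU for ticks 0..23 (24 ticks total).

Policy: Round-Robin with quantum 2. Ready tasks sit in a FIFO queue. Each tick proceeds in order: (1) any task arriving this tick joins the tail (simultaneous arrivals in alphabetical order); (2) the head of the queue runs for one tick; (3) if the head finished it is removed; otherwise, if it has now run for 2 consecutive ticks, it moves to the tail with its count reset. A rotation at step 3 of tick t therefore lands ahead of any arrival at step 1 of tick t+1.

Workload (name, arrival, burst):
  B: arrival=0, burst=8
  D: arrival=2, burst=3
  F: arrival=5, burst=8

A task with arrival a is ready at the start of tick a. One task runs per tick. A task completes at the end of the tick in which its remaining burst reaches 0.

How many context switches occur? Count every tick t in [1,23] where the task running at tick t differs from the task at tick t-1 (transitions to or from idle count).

t=0: queue=[B] q_used=0 → run B
t=1: queue=[B] q_used=1 → run B
t=2: queue=[B,D] q_used=0 → run B
t=3: queue=[B,D] q_used=1 → run B
t=4: queue=[D,B] q_used=0 → run D
t=5: queue=[D,B,F] q_used=1 → run D
t=6: queue=[B,F,D] q_used=0 → run B
t=7: queue=[B,F,D] q_used=1 → run B
t=8: queue=[F,D,B] q_used=0 → run F
t=9: queue=[F,D,B] q_used=1 → run F
t=10: queue=[D,B,F] q_used=0 → run D
t=11: queue=[B,F] q_used=0 → run B
t=12: queue=[B,F] q_used=1 → run B
t=13: queue=[F] q_used=0 → run F
t=14: queue=[F] q_used=1 → run F
t=15: queue=[F] q_used=0 → run F
t=16: queue=[F] q_used=1 → run F
t=17: queue=[F] q_used=0 → run F
t=18: queue=[F] q_used=1 → run F
t=19: (idle)
t=20: (idle)
t=21: (idle)
t=22: (idle)
t=23: (idle)

context switches = 7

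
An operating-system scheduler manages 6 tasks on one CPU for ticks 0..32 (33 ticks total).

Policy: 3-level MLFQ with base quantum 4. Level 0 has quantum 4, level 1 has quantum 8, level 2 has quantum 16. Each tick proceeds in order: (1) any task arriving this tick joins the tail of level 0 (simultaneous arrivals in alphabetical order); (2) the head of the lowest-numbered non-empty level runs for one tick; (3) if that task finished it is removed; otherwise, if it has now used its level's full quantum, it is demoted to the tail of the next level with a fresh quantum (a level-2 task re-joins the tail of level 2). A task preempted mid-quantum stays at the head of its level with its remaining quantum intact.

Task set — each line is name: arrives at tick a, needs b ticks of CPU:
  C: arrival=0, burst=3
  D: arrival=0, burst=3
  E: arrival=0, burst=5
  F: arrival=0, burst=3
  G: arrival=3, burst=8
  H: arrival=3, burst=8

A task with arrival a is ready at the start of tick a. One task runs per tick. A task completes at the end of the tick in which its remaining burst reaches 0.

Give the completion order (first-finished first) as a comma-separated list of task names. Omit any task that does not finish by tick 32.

t=0: L0/L1/L2 = CDEF/-/- → run C
t=1: L0/L1/L2 = CDEF/-/- → run C
t=2: L0/L1/L2 = CDEF/-/- → run C
t=3: L0/L1/L2 = DEFGH/-/- → run D
t=4: L0/L1/L2 = DEFGH/-/- → run D
t=5: L0/L1/L2 = DEFGH/-/- → run D
t=6: L0/L1/L2 = EFGH/-/- → run E
t=7: L0/L1/L2 = EFGH/-/- → run E
t=8: L0/L1/L2 = EFGH/-/- → run E
t=9: L0/L1/L2 = EFGH/-/- → run E
t=10: L0/L1/L2 = FGH/E/- → run F
t=11: L0/L1/L2 = FGH/E/- → run F
t=12: L0/L1/L2 = FGH/E/- → run F
t=13: L0/L1/L2 = GH/E/- → run G
t=14: L0/L1/L2 = GH/E/- → run G
t=15: L0/L1/L2 = GH/E/- → run G
t=16: L0/L1/L2 = GH/E/- → run G
t=17: L0/L1/L2 = H/EG/- → run H
t=18: L0/L1/L2 = H/EG/- → run H
t=19: L0/L1/L2 = H/EG/- → run H
t=20: L0/L1/L2 = H/EG/- → run H
t=21: L0/L1/L2 = -/EGH/- → run E
t=22: L0/L1/L2 = -/GH/- → run G
t=23: L0/L1/L2 = -/GH/- → run G
t=24: L0/L1/L2 = -/GH/- → run G
t=25: L0/L1/L2 = -/GH/- → run G
t=26: L0/L1/L2 = -/H/- → run H
t=27: L0/L1/L2 = -/H/- → run H
t=28: L0/L1/L2 = -/H/- → run H
t=29: L0/L1/L2 = -/H/- → run H
t=30: (idle)
t=31: (idle)
t=32: (idle)

completion order = C, D, F, E, G, H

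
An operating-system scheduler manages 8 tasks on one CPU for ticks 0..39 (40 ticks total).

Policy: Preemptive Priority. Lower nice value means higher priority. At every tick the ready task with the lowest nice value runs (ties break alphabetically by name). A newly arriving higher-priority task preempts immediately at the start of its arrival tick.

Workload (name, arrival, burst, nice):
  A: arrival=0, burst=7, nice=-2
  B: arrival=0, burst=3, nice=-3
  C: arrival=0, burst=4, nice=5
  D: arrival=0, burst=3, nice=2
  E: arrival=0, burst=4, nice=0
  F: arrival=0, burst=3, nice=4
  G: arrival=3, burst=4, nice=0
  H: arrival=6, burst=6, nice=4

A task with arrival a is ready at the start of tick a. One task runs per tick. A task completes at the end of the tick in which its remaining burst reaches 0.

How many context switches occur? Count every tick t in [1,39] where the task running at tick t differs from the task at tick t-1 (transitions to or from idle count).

context switches = 8

t=0: ready={A,B,C,D,E,F} → run B
t=1: ready={A,B,C,D,E,F} → run B
t=2: ready={A,B,C,D,E,F} → run B
t=3: ready={A,C,D,E,F,G} → run A
t=4: ready={A,C,D,E,F,G} → run A
t=5: ready={A,C,D,E,F,G} → run A
t=6: ready={A,C,D,E,F,G,H} → run A
t=7: ready={A,C,D,E,F,G,H} → run A
t=8: ready={A,C,D,E,F,G,H} → run A
t=9: ready={A,C,D,E,F,G,H} → run A
t=10: ready={C,D,E,F,G,H} → run E
t=11: ready={C,D,E,F,G,H} → run E
t=12: ready={C,D,E,F,G,H} → run E
t=13: ready={C,D,E,F,G,H} → run E
t=14: ready={C,D,F,G,H} → run G
t=15: ready={C,D,F,G,H} → run G
t=16: ready={C,D,F,G,H} → run G
t=17: ready={C,D,F,G,H} → run G
t=18: ready={C,D,F,H} → run D
t=19: ready={C,D,F,H} → run D
t=20: ready={C,D,F,H} → run D
t=21: ready={C,F,H} → run F
t=22: ready={C,F,H} → run F
t=23: ready={C,F,H} → run F
t=24: ready={C,H} → run H
t=25: ready={C,H} → run H
t=26: ready={C,H} → run H
t=27: ready={C,H} → run H
t=28: ready={C,H} → run H
t=29: ready={C,H} → run H
t=30: ready={C} → run C
t=31: ready={C} → run C
t=32: ready={C} → run C
t=33: ready={C} → run C
t=34: (idle)
t=35: (idle)
t=36: (idle)
t=37: (idle)
t=38: (idle)
t=39: (idle)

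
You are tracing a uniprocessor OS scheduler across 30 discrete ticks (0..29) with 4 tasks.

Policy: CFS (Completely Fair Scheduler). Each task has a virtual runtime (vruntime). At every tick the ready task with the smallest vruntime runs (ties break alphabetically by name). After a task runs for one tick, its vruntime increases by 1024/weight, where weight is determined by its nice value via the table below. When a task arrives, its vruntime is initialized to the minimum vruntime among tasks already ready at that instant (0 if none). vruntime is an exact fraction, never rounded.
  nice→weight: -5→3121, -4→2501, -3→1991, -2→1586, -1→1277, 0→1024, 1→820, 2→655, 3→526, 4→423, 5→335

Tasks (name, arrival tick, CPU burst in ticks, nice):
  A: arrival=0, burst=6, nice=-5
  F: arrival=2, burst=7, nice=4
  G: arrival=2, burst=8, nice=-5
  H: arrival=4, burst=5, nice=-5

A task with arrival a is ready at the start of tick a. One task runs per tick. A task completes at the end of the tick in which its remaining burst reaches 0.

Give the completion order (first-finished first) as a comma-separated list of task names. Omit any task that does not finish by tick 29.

t=0: vr[A=0] → run A
t=1: vr[A=1024/3121] → run A
t=2: vr[A=2048/3121 F=2048/3121 G=2048/3121] → run A
t=3: vr[A=3072/3121 F=2048/3121 G=2048/3121] → run F
t=4: vr[A=3072/3121 F=4062208/1320183 G=2048/3121 H=2048/3121] → run G
t=5: vr[A=3072/3121 F=4062208/1320183 G=3072/3121 H=2048/3121] → run H
t=6: vr[A=3072/3121 F=4062208/1320183 G=3072/3121 H=3072/3121] → run A
t=7: vr[A=4096/3121 F=4062208/1320183 G=3072/3121 H=3072/3121] → run G
t=8: vr[A=4096/3121 F=4062208/1320183 G=4096/3121 H=3072/3121] → run H
t=9: vr[A=4096/3121 F=4062208/1320183 G=4096/3121 H=4096/3121] → run A
t=10: vr[A=5120/3121 F=4062208/1320183 G=4096/3121 H=4096/3121] → run G
t=11: vr[A=5120/3121 F=4062208/1320183 G=5120/3121 H=4096/3121] → run H
t=12: vr[A=5120/3121 F=4062208/1320183 G=5120/3121 H=5120/3121] → run A
t=13: vr[F=4062208/1320183 G=5120/3121 H=5120/3121] → run G
t=14: vr[F=4062208/1320183 G=6144/3121 H=5120/3121] → run H
t=15: vr[F=4062208/1320183 G=6144/3121 H=6144/3121] → run G
t=16: vr[F=4062208/1320183 G=7168/3121 H=6144/3121] → run H
t=17: vr[F=4062208/1320183 G=7168/3121] → run G
t=18: vr[F=4062208/1320183 G=8192/3121] → run G
t=19: vr[F=4062208/1320183 G=9216/3121] → run G
t=20: vr[F=4062208/1320183] → run F
t=21: vr[F=7258112/1320183] → run F
t=22: vr[F=3484672/440061] → run F
t=23: vr[F=13649920/1320183] → run F
t=24: vr[F=16845824/1320183] → run F
t=25: vr[F=6680576/440061] → run F
t=26: (idle)
t=27: (idle)
t=28: (idle)
t=29: (idle)

completion order = A, H, G, F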